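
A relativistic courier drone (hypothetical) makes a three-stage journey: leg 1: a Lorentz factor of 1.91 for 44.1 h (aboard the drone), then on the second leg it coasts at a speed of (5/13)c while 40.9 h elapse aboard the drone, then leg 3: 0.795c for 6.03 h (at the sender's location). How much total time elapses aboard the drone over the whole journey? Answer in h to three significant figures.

τ = 88.7 h

Leg 1: 44.1 h is already measured aboard the drone.
Leg 2: 40.9 h is already measured aboard the drone.
Leg 3: γ = 1/√(1 − 0.795²) = 1/√0.3680 = 1.649; τ_3 = 6.03/1.649 = 3.658 h.
Total: 44.10 + 40.90 + 3.658 h.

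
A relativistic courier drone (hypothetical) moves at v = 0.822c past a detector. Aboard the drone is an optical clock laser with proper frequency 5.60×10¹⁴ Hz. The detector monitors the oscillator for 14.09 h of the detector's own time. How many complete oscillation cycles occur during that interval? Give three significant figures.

N = 1.62×10¹⁹

γ = 1/√(1 − 0.822²) = 1/√0.3243 = 1.756
During 14.09 h of lab time, the oscillator's proper time advances by τ = Δt/γ = 14.09/1.756 = 8.024 h = 2.889×10⁴ s.
N = f × τ = 5.60×10¹⁴ × 2.889×10⁴ = 1.618×10¹⁹.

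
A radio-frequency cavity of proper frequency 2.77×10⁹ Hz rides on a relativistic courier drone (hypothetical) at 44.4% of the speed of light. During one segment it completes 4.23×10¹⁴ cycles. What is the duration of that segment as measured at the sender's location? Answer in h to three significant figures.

β = 0.444; γ = 1/√(1 − 0.444²) = 1/√0.8029 = 1.116
Proper time for N cycles: τ = N/f = 4.23×10¹⁴/(2.77×10⁹) = 1.527×10⁵ s = 42.42 h.
Lab-frame duration Δt = γτ = 1.116 × 42.42 = 47.34 h.

Δt = 47.3 h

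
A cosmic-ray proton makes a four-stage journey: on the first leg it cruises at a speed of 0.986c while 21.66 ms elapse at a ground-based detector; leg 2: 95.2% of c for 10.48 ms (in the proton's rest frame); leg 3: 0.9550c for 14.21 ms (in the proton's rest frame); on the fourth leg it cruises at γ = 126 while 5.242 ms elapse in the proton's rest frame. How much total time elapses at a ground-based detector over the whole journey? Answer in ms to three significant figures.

Δt = 764 ms

Leg 1: 21.66 ms is already measured at a ground-based detector.
Leg 2: β = 0.952; γ = 1/√(1 − 0.952²) = 1/√0.09370 = 3.267; Δt_2 = 3.267 × 10.48 = 34.24 ms.
Leg 3: γ = 1/√(1 − 0.9550²) = 1/√0.08798 = 3.371; Δt_3 = 3.371 × 14.21 = 47.91 ms.
Leg 4: γ = 126; Δt_4 = 126.0 × 5.242 = 660.5 ms.
Total: 21.66 + 34.24 + 47.91 + 660.5 ms.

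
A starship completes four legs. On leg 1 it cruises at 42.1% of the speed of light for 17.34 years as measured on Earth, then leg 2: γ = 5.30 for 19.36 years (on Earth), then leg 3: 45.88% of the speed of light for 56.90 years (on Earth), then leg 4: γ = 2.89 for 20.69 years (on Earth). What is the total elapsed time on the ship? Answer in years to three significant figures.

τ = 77.1 years

Leg 1: β = 0.421; γ = 1/√(1 − 0.421²) = 1/√0.8228 = 1.102; τ_1 = 17.34/1.102 = 15.73 years.
Leg 2: γ = 5.30; τ_2 = 19.36/5.300 = 3.653 years.
Leg 3: β = 0.4588; γ = 1/√(1 − 0.4588²) = 1/√0.7895 = 1.125; τ_3 = 56.90/1.125 = 50.56 years.
Leg 4: γ = 2.89; τ_4 = 20.69/2.890 = 7.159 years.
Total: 15.73 + 3.653 + 50.56 + 7.159 years.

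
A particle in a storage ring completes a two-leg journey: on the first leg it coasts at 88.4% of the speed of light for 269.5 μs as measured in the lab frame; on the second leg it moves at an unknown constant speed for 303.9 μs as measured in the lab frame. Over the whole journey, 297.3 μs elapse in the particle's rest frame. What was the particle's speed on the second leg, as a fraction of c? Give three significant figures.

β = 0.826

Leg 1: β = 0.884; γ = 1/√(1 − 0.884²) = 1/√0.2185 = 2.139; τ_1 = 269.5/2.139 = 126.0 μs.
Leg 2: speed unknown; τ_2 = 303.9/γ_2.
Total proper time: 126.0 + τ_2 = 297.3, so τ_2 = 297.3 − 126.0 = 171.3 μs.
γ_2 = 303.9/171.3 = 1.774; β = √(1 − 1/γ²) = √0.6822.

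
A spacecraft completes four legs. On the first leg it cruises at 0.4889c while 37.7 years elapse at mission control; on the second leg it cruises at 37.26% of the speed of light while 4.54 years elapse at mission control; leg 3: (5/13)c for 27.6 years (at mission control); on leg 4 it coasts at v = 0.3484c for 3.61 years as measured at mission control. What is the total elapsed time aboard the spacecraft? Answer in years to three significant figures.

τ = 66.0 years

Leg 1: γ = 1/√(1 − 0.4889²) = 1/√0.7610 = 1.146; τ_1 = 37.7/1.146 = 32.89 years.
Leg 2: β = 0.3726; γ = 1/√(1 − 0.3726²) = 1/√0.8612 = 1.078; τ_2 = 4.54/1.078 = 4.213 years.
Leg 3: γ = 1/√(1 − (5/13)²) = 13/12 ≈ 1.083; τ_3 = 27.6/1.083 = 25.48 years.
Leg 4: γ = 1/√(1 − 0.3484²) = 1/√0.8786 = 1.067; τ_4 = 3.61/1.067 = 3.384 years.
Total: 32.89 + 4.213 + 25.48 + 3.384 years.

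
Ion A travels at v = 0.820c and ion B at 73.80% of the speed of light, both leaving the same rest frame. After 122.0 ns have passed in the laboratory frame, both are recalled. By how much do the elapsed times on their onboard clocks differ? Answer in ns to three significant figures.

|τ_A − τ_B| = 12.5 ns

A: γ = 1/√(1 − 0.820²) = 1/√0.3276 = 1.747; τ_A = 122.0/1.747 = 69.83 ns.
B: β = 0.7380; γ = 1/√(1 − 0.7380²) = 1/√0.4554 = 1.482; τ_B = 122.0/1.482 = 82.33 ns.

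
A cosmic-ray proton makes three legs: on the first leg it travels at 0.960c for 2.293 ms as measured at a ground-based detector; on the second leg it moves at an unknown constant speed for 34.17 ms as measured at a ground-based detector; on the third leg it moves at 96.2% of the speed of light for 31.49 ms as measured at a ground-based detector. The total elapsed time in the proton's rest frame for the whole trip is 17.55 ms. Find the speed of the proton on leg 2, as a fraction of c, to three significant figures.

Leg 1: γ = 1/√(1 − 0.960²) = 25/7 ≈ 3.571; τ_1 = 2.293/3.571 = 0.6420 ms.
Leg 2: speed unknown; τ_2 = 34.17/γ_2.
Leg 3: β = 0.962; γ = 1/√(1 − 0.962²) = 1/√0.07456 = 3.662; τ_3 = 31.49/3.662 = 8.598 ms.
Total proper time: 0.6420 + τ_2 + 8.598 = 17.55, so τ_2 = 17.55 − 9.240 = 8.310 ms.
γ_2 = 34.17/8.310 = 4.112; β = √(1 − 1/γ²) = √0.9409.

β = 0.970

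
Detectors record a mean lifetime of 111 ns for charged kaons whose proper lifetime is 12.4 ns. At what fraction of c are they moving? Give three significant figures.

v = 0.994c

γ = Δt/τ₀ = 111/12.4 = 8.952
β = √(1 − 1/γ²) = √(1 − 0.01248) = √0.9875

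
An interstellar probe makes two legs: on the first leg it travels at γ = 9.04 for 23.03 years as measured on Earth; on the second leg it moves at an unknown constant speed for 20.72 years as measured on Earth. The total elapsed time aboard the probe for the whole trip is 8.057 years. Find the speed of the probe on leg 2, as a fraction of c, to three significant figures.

Leg 1: γ = 9.04; τ_1 = 23.03/9.040 = 2.548 years.
Leg 2: speed unknown; τ_2 = 20.72/γ_2.
Total proper time: 2.548 + τ_2 = 8.057, so τ_2 = 8.057 − 2.548 = 5.509 years.
γ_2 = 20.72/5.509 = 3.761; β = √(1 − 1/γ²) = √0.9293.

β = 0.964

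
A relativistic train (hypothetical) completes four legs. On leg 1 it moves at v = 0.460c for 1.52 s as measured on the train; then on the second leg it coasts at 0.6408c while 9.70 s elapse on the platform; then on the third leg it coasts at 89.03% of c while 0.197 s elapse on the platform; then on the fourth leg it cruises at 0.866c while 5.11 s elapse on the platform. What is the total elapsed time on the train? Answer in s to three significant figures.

Leg 1: 1.52 s is already measured on the train.
Leg 2: γ = 1/√(1 − 0.6408²) = 1/√0.5894 = 1.303; τ_2 = 9.70/1.303 = 7.447 s.
Leg 3: β = 0.8903; γ = 1/√(1 − 0.8903²) = 1/√0.2074 = 2.196; τ_3 = 0.197/2.196 = 0.08971 s.
Leg 4: γ = 1/√(1 − 0.866²) = 1/√0.2500 = 2.000; τ_4 = 5.11/2.000 = 2.555 s.
Total: 1.520 + 7.447 + 0.08971 + 2.555 s.

τ = 11.6 s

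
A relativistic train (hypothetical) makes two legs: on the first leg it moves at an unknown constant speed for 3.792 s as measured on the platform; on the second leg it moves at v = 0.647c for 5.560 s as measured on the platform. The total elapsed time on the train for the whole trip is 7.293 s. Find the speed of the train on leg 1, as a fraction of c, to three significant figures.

Leg 1: speed unknown; τ_1 = 3.792/γ_1.
Leg 2: γ = 1/√(1 − 0.647²) = 1/√0.5814 = 1.311; τ_2 = 5.560/1.311 = 4.239 s.
Total proper time: τ_1 + 4.239 = 7.293, so τ_1 = 7.293 − 4.239 = 3.054 s.
γ_1 = 3.792/3.054 = 1.242; β = √(1 − 1/γ²) = √0.3516.

β = 0.593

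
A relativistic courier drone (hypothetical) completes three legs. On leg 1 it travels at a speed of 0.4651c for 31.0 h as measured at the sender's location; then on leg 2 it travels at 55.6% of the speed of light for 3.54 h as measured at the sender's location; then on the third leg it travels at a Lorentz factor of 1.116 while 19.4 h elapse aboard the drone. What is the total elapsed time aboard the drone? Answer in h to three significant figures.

τ = 49.8 h

Leg 1: γ = 1/√(1 − 0.4651²) = 1/√0.7837 = 1.130; τ_1 = 31.0/1.130 = 27.44 h.
Leg 2: β = 0.556; γ = 1/√(1 − 0.556²) = 1/√0.6909 = 1.203; τ_2 = 3.54/1.203 = 2.942 h.
Leg 3: 19.4 h is already measured aboard the drone.
Total: 27.44 + 2.942 + 19.40 h.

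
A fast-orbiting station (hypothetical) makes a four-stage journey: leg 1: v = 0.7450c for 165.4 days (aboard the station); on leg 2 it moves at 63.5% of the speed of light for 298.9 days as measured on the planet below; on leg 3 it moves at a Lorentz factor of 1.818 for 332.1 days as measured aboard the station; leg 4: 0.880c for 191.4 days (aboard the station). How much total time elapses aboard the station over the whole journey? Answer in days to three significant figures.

τ = 920 days

Leg 1: 165.4 days is already measured aboard the station.
Leg 2: β = 0.635; γ = 1/√(1 − 0.635²) = 1/√0.5968 = 1.294; τ_2 = 298.9/1.294 = 230.9 days.
Leg 3: 332.1 days is already measured aboard the station.
Leg 4: 191.4 days is already measured aboard the station.
Total: 165.4 + 230.9 + 332.1 + 191.4 days.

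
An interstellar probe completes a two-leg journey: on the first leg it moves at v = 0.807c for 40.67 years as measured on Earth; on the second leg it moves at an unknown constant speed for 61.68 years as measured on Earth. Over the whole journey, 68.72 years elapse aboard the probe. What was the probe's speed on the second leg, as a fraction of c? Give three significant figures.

β = 0.689

Leg 1: γ = 1/√(1 − 0.807²) = 1/√0.3488 = 1.693; τ_1 = 40.67/1.693 = 24.02 years.
Leg 2: speed unknown; τ_2 = 61.68/γ_2.
Total proper time: 24.02 + τ_2 = 68.72, so τ_2 = 68.72 − 24.02 = 44.70 years.
γ_2 = 61.68/44.70 = 1.380; β = √(1 − 1/γ²) = √0.4747.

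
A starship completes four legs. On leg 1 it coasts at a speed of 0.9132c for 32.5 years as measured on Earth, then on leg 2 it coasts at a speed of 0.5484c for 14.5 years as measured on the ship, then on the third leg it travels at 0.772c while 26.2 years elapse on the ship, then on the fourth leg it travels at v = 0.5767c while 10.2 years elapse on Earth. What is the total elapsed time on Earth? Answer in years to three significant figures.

Leg 1: 32.5 years is already measured on Earth.
Leg 2: γ = 1/√(1 − 0.5484²) = 1/√0.6993 = 1.196; Δt_2 = 1.196 × 14.5 = 17.34 years.
Leg 3: γ = 1/√(1 − 0.772²) = 1/√0.4040 = 1.573; Δt_3 = 1.573 × 26.2 = 41.22 years.
Leg 4: 10.2 years is already measured on Earth.
Total: 32.50 + 17.34 + 41.22 + 10.20 years.

Δt = 101 years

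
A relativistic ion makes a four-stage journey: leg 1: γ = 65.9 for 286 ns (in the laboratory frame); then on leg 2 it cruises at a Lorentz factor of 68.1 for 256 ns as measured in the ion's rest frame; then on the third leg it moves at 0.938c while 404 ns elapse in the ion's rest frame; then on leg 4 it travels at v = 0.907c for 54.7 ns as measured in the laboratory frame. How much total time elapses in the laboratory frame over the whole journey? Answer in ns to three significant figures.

Leg 1: 286 ns is already measured in the laboratory frame.
Leg 2: γ = 68.1; Δt_2 = 68.10 × 256 = 1.743×10⁴ ns.
Leg 3: γ = 1/√(1 − 0.938²) = 1/√0.1202 = 2.885; Δt_3 = 2.885 × 404 = 1165 ns.
Leg 4: 54.7 ns is already measured in the laboratory frame.
Total: 286.0 + 1.743×10⁴ + 1165 + 54.70 ns.

Δt = 1.89×10⁴ ns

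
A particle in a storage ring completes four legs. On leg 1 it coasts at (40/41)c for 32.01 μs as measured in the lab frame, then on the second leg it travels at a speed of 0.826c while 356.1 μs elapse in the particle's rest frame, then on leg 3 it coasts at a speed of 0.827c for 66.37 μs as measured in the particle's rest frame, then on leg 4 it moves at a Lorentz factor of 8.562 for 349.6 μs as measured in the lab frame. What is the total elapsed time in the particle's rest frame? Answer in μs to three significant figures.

Leg 1: γ = 1/√(1 − (40/41)²) = 41/9 ≈ 4.556; τ_1 = 32.01/4.556 = 7.027 μs.
Leg 2: 356.1 μs is already measured in the particle's rest frame.
Leg 3: 66.37 μs is already measured in the particle's rest frame.
Leg 4: γ = 8.562; τ_4 = 349.6/8.562 = 40.83 μs.
Total: 7.027 + 356.1 + 66.37 + 40.83 μs.

τ = 470 μs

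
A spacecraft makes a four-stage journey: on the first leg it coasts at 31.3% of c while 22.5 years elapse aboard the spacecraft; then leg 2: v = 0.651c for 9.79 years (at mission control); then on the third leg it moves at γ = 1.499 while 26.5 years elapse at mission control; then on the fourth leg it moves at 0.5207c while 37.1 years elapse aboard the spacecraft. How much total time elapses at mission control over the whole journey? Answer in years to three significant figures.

Leg 1: β = 0.313; γ = 1/√(1 − 0.313²) = 1/√0.9020 = 1.053; Δt_1 = 1.053 × 22.5 = 23.69 years.
Leg 2: 9.79 years is already measured at mission control.
Leg 3: 26.5 years is already measured at mission control.
Leg 4: γ = 1/√(1 − 0.5207²) = 1/√0.7289 = 1.171; Δt_4 = 1.171 × 37.1 = 43.46 years.
Total: 23.69 + 9.790 + 26.50 + 43.46 years.

Δt = 103 years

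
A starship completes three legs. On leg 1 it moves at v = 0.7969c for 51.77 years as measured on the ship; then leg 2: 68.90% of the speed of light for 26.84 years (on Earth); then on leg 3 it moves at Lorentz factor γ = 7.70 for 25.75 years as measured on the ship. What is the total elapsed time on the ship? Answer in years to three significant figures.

Leg 1: 51.77 years is already measured on the ship.
Leg 2: β = 0.6890; γ = 1/√(1 − 0.6890²) = 1/√0.5253 = 1.380; τ_2 = 26.84/1.380 = 19.45 years.
Leg 3: 25.75 years is already measured on the ship.
Total: 51.77 + 19.45 + 25.75 years.

τ = 97.0 years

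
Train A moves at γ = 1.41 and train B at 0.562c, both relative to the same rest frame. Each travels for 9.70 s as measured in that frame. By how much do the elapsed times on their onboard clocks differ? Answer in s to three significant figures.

A: γ = 1.41; τ_A = 9.70/1.410 = 6.879 s.
B: γ = 1/√(1 − 0.562²) = 1/√0.6842 = 1.209; τ_B = 9.70/1.209 = 8.023 s.

|τ_A − τ_B| = 1.14 s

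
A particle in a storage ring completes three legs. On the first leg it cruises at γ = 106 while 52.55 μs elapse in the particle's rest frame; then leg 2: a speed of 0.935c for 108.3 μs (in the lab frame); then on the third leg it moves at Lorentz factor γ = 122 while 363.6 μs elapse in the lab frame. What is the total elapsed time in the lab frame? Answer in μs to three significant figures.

Δt = 6040 μs

Leg 1: γ = 106; Δt_1 = 106.0 × 52.55 = 5570 μs.
Leg 2: 108.3 μs is already measured in the lab frame.
Leg 3: 363.6 μs is already measured in the lab frame.
Total: 5570 + 108.3 + 363.6 μs.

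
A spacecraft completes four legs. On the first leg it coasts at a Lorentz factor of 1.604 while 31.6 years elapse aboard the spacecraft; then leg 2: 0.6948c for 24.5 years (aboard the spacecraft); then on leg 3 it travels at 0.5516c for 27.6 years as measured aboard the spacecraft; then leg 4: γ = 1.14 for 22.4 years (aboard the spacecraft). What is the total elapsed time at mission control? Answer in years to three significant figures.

Δt = 143 years

Leg 1: γ = 1.604; Δt_1 = 1.604 × 31.6 = 50.69 years.
Leg 2: γ = 1/√(1 − 0.6948²) = 1/√0.5173 = 1.390; Δt_2 = 1.390 × 24.5 = 34.07 years.
Leg 3: γ = 1/√(1 − 0.5516²) = 1/√0.6957 = 1.199; Δt_3 = 1.199 × 27.6 = 33.09 years.
Leg 4: γ = 1.14; Δt_4 = 1.140 × 22.4 = 25.54 years.
Total: 50.69 + 34.07 + 33.09 + 25.54 years.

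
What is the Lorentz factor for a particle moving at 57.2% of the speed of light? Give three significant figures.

γ = 1.22

β = 0.572; γ = 1/√(1 − 0.572²) = 1/√0.6728 = 1.219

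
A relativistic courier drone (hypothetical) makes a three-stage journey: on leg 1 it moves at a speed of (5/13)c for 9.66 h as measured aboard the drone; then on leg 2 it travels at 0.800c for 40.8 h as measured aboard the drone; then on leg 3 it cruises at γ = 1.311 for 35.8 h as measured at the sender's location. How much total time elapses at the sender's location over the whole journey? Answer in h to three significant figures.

Leg 1: γ = 1/√(1 − (5/13)²) = 13/12 ≈ 1.083; Δt_1 = 1.083 × 9.66 = 10.46 h.
Leg 2: γ = 1/√(1 − 0.800²) = 5/3 ≈ 1.667; Δt_2 = 1.667 × 40.8 = 68.00 h.
Leg 3: 35.8 h is already measured at the sender's location.
Total: 10.46 + 68.00 + 35.80 h.

Δt = 114 h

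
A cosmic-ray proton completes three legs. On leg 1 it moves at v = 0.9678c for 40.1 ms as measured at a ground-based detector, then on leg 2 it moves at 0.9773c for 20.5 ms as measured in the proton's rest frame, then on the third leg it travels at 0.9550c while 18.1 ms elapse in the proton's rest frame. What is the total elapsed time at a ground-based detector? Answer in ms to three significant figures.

Leg 1: 40.1 ms is already measured at a ground-based detector.
Leg 2: γ = 1/√(1 − 0.9773²) = 1/√0.04488 = 4.720; Δt_2 = 4.720 × 20.5 = 96.76 ms.
Leg 3: γ = 1/√(1 − 0.9550²) = 1/√0.08798 = 3.371; Δt_3 = 3.371 × 18.1 = 61.02 ms.
Total: 40.10 + 96.76 + 61.02 ms.

Δt = 198 ms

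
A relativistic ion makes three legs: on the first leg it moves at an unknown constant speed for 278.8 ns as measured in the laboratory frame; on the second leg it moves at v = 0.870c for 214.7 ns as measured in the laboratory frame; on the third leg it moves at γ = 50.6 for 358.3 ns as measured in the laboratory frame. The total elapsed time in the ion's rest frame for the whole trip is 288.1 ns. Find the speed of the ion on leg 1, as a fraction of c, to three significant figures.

β = 0.778

Leg 1: speed unknown; τ_1 = 278.8/γ_1.
Leg 2: γ = 1/√(1 − 0.870²) = 1/√0.2431 = 2.028; τ_2 = 214.7/2.028 = 105.9 ns.
Leg 3: γ = 50.6; τ_3 = 358.3/50.60 = 7.081 ns.
Total proper time: τ_1 + 105.9 + 7.081 = 288.1, so τ_1 = 288.1 − 112.9 = 175.2 ns.
γ_1 = 278.8/175.2 = 1.592; β = √(1 − 1/γ²) = √0.6053.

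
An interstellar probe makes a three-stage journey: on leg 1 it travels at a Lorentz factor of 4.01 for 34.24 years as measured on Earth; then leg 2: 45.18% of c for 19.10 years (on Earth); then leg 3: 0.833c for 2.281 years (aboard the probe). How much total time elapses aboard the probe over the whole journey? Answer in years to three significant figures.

τ = 27.9 years

Leg 1: γ = 4.01; τ_1 = 34.24/4.010 = 8.539 years.
Leg 2: β = 0.4518; γ = 1/√(1 − 0.4518²) = 1/√0.7959 = 1.121; τ_2 = 19.10/1.121 = 17.04 years.
Leg 3: 2.281 years is already measured aboard the probe.
Total: 8.539 + 17.04 + 2.281 years.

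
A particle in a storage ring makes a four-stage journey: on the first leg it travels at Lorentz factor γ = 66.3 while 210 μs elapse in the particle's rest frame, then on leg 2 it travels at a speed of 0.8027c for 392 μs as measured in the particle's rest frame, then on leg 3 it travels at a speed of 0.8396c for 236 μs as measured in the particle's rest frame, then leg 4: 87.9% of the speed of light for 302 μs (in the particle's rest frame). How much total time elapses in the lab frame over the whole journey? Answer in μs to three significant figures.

Leg 1: γ = 66.3; Δt_1 = 66.30 × 210 = 1.392×10⁴ μs.
Leg 2: γ = 1/√(1 − 0.8027²) = 1/√0.3557 = 1.677; Δt_2 = 1.677 × 392 = 657.3 μs.
Leg 3: γ = 1/√(1 − 0.8396²) = 1/√0.2951 = 1.841; Δt_3 = 1.841 × 236 = 434.5 μs.
Leg 4: β = 0.879; γ = 1/√(1 − 0.879²) = 1/√0.2274 = 2.097; Δt_4 = 2.097 × 302 = 633.4 μs.
Total: 1.392×10⁴ + 657.3 + 434.5 + 633.4 μs.

Δt = 1.56×10⁴ μs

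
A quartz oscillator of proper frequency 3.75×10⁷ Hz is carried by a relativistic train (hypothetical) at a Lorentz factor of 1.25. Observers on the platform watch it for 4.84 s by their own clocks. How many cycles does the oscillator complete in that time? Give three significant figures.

γ = 1.25
During 4.84 s of lab time, the oscillator's proper time advances by τ = Δt/γ = 4.84/1.250 = 3.872 s = 3.872×10⁰ s.
N = f × τ = 3.75×10⁷ × 3.872×10⁰ = 1.452×10⁸.

N = 1.45×10⁸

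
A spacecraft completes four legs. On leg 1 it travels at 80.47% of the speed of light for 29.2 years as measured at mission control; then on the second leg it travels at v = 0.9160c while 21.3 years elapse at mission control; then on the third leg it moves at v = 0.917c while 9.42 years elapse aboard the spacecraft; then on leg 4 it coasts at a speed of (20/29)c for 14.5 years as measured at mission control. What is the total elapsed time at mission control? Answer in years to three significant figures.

Leg 1: 29.2 years is already measured at mission control.
Leg 2: 21.3 years is already measured at mission control.
Leg 3: γ = 1/√(1 − 0.917²) = 1/√0.1591 = 2.507; Δt_3 = 2.507 × 9.42 = 23.62 years.
Leg 4: 14.5 years is already measured at mission control.
Total: 29.20 + 21.30 + 23.62 + 14.50 years.

Δt = 88.6 years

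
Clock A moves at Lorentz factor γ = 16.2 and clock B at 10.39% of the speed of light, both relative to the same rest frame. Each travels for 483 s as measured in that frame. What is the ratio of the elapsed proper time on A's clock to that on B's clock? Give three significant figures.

A: γ = 16.2. B: β = 0.1039; γ = 1/√(1 − 0.1039²) = 1/√0.9892 = 1.005.
τ_A/τ_B = γ_B/γ_A = 1.005/16.20 = 0.06206, so τ_A/τ_B = 0.06206.

τ_A/τ_B = 0.0621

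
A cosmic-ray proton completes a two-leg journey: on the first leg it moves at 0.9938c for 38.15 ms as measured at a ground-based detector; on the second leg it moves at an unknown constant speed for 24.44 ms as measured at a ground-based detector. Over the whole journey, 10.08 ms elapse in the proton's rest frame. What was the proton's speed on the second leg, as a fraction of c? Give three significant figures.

Leg 1: γ = 1/√(1 − 0.9938²) = 1/√0.01236 = 8.994; τ_1 = 38.15/8.994 = 4.242 ms.
Leg 2: speed unknown; τ_2 = 24.44/γ_2.
Total proper time: 4.242 + τ_2 = 10.08, so τ_2 = 10.08 − 4.242 = 5.838 ms.
γ_2 = 24.44/5.838 = 4.186; β = √(1 − 1/γ²) = √0.9429.

β = 0.971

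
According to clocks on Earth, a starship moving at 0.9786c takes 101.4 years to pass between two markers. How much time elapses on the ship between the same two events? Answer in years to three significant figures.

τ = 20.9 years

γ = 1/√(1 − 0.9786²) = 1/√0.04234 = 4.860
The interval measured on Earth is the dilated one; the clock on the ship measures the proper time τ = Δt/γ = 101.4/4.860 years.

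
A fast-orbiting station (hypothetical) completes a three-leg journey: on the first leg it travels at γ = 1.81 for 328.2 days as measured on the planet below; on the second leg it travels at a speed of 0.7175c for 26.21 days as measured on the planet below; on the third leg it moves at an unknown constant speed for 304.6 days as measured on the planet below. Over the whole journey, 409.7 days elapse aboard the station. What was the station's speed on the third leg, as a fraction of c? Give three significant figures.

Leg 1: γ = 1.81; τ_1 = 328.2/1.810 = 181.3 days.
Leg 2: γ = 1/√(1 − 0.7175²) = 1/√0.4852 = 1.436; τ_2 = 26.21/1.436 = 18.26 days.
Leg 3: speed unknown; τ_3 = 304.6/γ_3.
Total proper time: 181.3 + 18.26 + τ_3 = 409.7, so τ_3 = 409.7 − 199.6 = 210.1 days.
γ_3 = 304.6/210.1 = 1.450; β = √(1 − 1/γ²) = √0.5242.

β = 0.724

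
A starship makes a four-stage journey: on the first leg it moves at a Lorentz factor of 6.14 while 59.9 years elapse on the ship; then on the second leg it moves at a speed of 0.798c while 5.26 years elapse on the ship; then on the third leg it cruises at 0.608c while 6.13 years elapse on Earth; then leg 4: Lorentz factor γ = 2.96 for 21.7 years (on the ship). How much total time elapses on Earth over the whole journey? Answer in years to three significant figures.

Leg 1: γ = 6.14; Δt_1 = 6.140 × 59.9 = 367.8 years.
Leg 2: γ = 1/√(1 − 0.798²) = 1/√0.3632 = 1.659; Δt_2 = 1.659 × 5.26 = 8.728 years.
Leg 3: 6.13 years is already measured on Earth.
Leg 4: γ = 2.96; Δt_4 = 2.960 × 21.7 = 64.23 years.
Total: 367.8 + 8.728 + 6.130 + 64.23 years.

Δt = 447 years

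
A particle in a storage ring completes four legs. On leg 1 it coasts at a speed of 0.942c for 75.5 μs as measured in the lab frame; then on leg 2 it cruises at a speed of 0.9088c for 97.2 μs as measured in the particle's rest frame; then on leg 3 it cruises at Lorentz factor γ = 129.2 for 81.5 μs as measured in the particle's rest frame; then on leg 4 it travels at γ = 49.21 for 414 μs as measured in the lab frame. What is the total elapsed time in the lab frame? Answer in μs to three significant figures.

Leg 1: 75.5 μs is already measured in the lab frame.
Leg 2: γ = 1/√(1 − 0.9088²) = 1/√0.1741 = 2.397; Δt_2 = 2.397 × 97.2 = 233.0 μs.
Leg 3: γ = 129.2; Δt_3 = 129.2 × 81.5 = 1.053×10⁴ μs.
Leg 4: 414 μs is already measured in the lab frame.
Total: 75.50 + 233.0 + 1.053×10⁴ + 414.0 μs.

Δt = 1.13×10⁴ μs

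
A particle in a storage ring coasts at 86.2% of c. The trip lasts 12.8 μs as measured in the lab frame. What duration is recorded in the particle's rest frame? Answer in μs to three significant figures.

τ = 6.49 μs

β = 0.862; γ = 1/√(1 − 0.862²) = 1/√0.2570 = 1.973
The interval measured in the lab frame is the dilated one; the clock in the particle's rest frame measures the proper time τ = Δt/γ = 12.8/1.973 μs.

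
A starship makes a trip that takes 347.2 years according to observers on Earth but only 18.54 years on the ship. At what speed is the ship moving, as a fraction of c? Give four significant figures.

β = 0.9986

The proper time is measured on the ship (both events occur at the ship's location); Δt is measured on Earth. γ = Δt/τ = 347.2/18.54 = 18.73.
β = √(1 − 1/γ²) = √(1 − 0.002851) = √0.9971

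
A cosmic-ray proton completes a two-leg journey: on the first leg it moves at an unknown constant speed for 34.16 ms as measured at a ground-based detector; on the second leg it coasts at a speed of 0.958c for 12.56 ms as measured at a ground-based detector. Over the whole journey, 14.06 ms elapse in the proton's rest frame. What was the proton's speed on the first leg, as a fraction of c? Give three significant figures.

Leg 1: speed unknown; τ_1 = 34.16/γ_1.
Leg 2: γ = 1/√(1 − 0.958²) = 1/√0.08224 = 3.487; τ_2 = 12.56/3.487 = 3.602 ms.
Total proper time: τ_1 + 3.602 = 14.06, so τ_1 = 14.06 − 3.602 = 10.46 ms.
γ_1 = 34.16/10.46 = 3.266; β = √(1 − 1/γ²) = √0.9063.

β = 0.952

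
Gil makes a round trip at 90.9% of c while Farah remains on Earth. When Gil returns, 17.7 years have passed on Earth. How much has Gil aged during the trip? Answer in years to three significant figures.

τ = 7.38 years

β = 0.909; γ = 1/√(1 − 0.909²) = 1/√0.1737 = 2.399
Gil's clock measures proper time along the trip: τ = Δt/γ = 17.7/2.399 years.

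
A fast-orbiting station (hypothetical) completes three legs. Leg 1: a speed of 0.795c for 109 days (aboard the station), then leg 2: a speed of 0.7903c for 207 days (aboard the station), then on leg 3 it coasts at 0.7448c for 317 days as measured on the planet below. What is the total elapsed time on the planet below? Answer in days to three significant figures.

Δt = 835 days

Leg 1: γ = 1/√(1 − 0.795²) = 1/√0.3680 = 1.649; Δt_1 = 1.649 × 109 = 179.7 days.
Leg 2: γ = 1/√(1 − 0.7903²) = 1/√0.3754 = 1.632; Δt_2 = 1.632 × 207 = 337.8 days.
Leg 3: 317 days is already measured on the planet below.
Total: 179.7 + 337.8 + 317.0 days.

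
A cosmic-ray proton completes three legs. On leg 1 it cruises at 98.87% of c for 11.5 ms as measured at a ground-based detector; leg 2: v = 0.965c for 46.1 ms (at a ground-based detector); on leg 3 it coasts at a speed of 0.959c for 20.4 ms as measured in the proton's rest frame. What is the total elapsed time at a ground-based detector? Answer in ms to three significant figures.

Δt = 130 ms

Leg 1: 11.5 ms is already measured at a ground-based detector.
Leg 2: 46.1 ms is already measured at a ground-based detector.
Leg 3: γ = 1/√(1 − 0.959²) = 1/√0.08032 = 3.529; Δt_3 = 3.529 × 20.4 = 71.98 ms.
Total: 11.50 + 46.10 + 71.98 ms.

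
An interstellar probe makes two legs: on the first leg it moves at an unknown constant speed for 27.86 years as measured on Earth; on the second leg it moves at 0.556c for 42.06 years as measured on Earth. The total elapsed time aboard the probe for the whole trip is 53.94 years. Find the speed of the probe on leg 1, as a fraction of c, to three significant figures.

Leg 1: speed unknown; τ_1 = 27.86/γ_1.
Leg 2: γ = 1/√(1 − 0.556²) = 1/√0.6909 = 1.203; τ_2 = 42.06/1.203 = 34.96 years.
Total proper time: τ_1 + 34.96 = 53.94, so τ_1 = 53.94 − 34.96 = 18.98 years.
γ_1 = 27.86/18.98 = 1.468; β = √(1 − 1/γ²) = √0.5359.

β = 0.732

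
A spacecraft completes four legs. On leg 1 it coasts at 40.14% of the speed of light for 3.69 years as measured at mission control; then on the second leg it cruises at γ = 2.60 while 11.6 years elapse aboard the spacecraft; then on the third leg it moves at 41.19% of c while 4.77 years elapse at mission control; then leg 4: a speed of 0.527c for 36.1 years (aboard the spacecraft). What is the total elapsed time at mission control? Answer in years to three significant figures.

Leg 1: 3.69 years is already measured at mission control.
Leg 2: γ = 2.60; Δt_2 = 2.600 × 11.6 = 30.16 years.
Leg 3: 4.77 years is already measured at mission control.
Leg 4: γ = 1/√(1 − 0.527²) = 1/√0.7223 = 1.177; Δt_4 = 1.177 × 36.1 = 42.48 years.
Total: 3.690 + 30.16 + 4.770 + 42.48 years.

Δt = 81.1 years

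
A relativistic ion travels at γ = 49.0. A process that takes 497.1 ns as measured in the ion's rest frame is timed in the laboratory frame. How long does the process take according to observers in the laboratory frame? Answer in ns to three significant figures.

γ = 49.0
The interval measured in the ion's rest frame is the proper time (both events occur at the same place in that frame); the lab-frame interval is Δt = γτ = 49.00 × 497.1 ns.

Δt = 2.44×10⁴ ns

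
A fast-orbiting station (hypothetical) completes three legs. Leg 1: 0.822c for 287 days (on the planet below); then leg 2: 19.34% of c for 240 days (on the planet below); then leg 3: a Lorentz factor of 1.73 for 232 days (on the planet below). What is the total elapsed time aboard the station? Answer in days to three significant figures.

Leg 1: γ = 1/√(1 − 0.822²) = 1/√0.3243 = 1.756; τ_1 = 287/1.756 = 163.4 days.
Leg 2: β = 0.1934; γ = 1/√(1 − 0.1934²) = 1/√0.9626 = 1.019; τ_2 = 240/1.019 = 235.5 days.
Leg 3: γ = 1.73; τ_3 = 232/1.730 = 134.1 days.
Total: 163.4 + 235.5 + 134.1 days.

τ = 533 days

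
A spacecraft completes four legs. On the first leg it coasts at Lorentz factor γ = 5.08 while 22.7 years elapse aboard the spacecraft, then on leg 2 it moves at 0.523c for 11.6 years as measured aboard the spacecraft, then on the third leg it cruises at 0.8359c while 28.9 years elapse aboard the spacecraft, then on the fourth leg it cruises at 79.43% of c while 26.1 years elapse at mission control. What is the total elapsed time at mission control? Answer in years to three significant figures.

Δt = 208 years

Leg 1: γ = 5.08; Δt_1 = 5.080 × 22.7 = 115.3 years.
Leg 2: γ = 1/√(1 − 0.523²) = 1/√0.7265 = 1.173; Δt_2 = 1.173 × 11.6 = 13.61 years.
Leg 3: γ = 1/√(1 − 0.8359²) = 1/√0.3013 = 1.822; Δt_3 = 1.822 × 28.9 = 52.65 years.
Leg 4: 26.1 years is already measured at mission control.
Total: 115.3 + 13.61 + 52.65 + 26.10 years.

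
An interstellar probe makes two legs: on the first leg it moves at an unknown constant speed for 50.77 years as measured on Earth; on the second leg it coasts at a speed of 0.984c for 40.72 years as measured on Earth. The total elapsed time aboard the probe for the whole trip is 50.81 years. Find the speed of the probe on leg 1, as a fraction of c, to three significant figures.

β = 0.514

Leg 1: speed unknown; τ_1 = 50.77/γ_1.
Leg 2: γ = 1/√(1 − 0.984²) = 1/√0.03174 = 5.613; τ_2 = 40.72/5.613 = 7.255 years.
Total proper time: τ_1 + 7.255 = 50.81, so τ_1 = 50.81 − 7.255 = 43.55 years.
γ_1 = 50.77/43.55 = 1.166; β = √(1 − 1/γ²) = √0.2640.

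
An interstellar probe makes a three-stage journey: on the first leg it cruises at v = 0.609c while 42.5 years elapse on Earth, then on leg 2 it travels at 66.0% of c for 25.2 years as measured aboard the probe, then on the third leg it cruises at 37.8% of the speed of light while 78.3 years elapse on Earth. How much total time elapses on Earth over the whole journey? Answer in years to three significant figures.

Δt = 154 years

Leg 1: 42.5 years is already measured on Earth.
Leg 2: β = 0.660; γ = 1/√(1 − 0.660²) = 1/√0.5644 = 1.331; Δt_2 = 1.331 × 25.2 = 33.54 years.
Leg 3: 78.3 years is already measured on Earth.
Total: 42.50 + 33.54 + 78.30 years.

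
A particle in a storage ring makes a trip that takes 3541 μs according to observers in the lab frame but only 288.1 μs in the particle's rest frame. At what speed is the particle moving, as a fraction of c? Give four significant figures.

v = 0.9967c

The proper time is measured in the particle's rest frame (both events occur at the particle's location); Δt is measured in the lab frame. γ = Δt/τ = 3541/288.1 = 12.29.
β = √(1 − 1/γ²) = √(1 − 0.006620) = √0.9934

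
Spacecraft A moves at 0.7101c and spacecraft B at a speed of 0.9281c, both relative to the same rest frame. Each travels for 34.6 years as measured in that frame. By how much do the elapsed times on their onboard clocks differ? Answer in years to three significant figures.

|τ_A − τ_B| = 11.5 years

A: γ = 1/√(1 − 0.7101²) = 1/√0.4958 = 1.420; τ_A = 34.6/1.420 = 24.36 years.
B: γ = 1/√(1 − 0.9281²) = 1/√0.1386 = 2.686; τ_B = 34.6/2.686 = 12.88 years.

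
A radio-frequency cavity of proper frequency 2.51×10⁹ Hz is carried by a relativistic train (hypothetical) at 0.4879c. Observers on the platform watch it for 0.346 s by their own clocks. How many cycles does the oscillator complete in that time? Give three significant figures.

γ = 1/√(1 − 0.4879²) = 1/√0.7620 = 1.146
During 0.346 s of lab time, the oscillator's proper time advances by τ = Δt/γ = 0.346/1.146 = 0.3020 s = 3.020×10⁻¹ s.
N = f × τ = 2.51×10⁹ × 3.020×10⁻¹ = 7.581×10⁸.

N = 7.58×10⁸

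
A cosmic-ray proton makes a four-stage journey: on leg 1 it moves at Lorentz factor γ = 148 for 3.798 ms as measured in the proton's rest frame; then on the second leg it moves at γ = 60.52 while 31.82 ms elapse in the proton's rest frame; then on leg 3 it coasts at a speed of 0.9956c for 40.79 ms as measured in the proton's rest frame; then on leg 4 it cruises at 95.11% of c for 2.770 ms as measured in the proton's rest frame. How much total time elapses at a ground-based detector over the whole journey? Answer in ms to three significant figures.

Δt = 2930 ms

Leg 1: γ = 148; Δt_1 = 148.0 × 3.798 = 562.1 ms.
Leg 2: γ = 60.52; Δt_2 = 60.52 × 31.82 = 1926 ms.
Leg 3: γ = 1/√(1 − 0.9956²) = 1/√0.008781 = 10.67; Δt_3 = 10.67 × 40.79 = 435.3 ms.
Leg 4: β = 0.9511; γ = 1/√(1 − 0.9511²) = 1/√0.09541 = 3.237; Δt_4 = 3.237 × 2.770 = 8.968 ms.
Total: 562.1 + 1926 + 435.3 + 8.968 ms.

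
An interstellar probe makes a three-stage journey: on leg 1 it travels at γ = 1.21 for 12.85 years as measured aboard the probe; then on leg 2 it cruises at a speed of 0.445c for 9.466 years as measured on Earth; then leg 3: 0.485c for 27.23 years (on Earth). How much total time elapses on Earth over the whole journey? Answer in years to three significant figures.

Leg 1: γ = 1.21; Δt_1 = 1.210 × 12.85 = 15.55 years.
Leg 2: 9.466 years is already measured on Earth.
Leg 3: 27.23 years is already measured on Earth.
Total: 15.55 + 9.466 + 27.23 years.

Δt = 52.2 years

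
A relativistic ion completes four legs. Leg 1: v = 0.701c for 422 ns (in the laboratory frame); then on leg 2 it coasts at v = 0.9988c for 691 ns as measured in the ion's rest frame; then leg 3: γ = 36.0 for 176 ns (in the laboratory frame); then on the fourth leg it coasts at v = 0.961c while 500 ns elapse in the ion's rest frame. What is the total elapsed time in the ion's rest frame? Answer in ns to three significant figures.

Leg 1: γ = 1/√(1 − 0.701²) = 1/√0.5086 = 1.402; τ_1 = 422/1.402 = 301.0 ns.
Leg 2: 691 ns is already measured in the ion's rest frame.
Leg 3: γ = 36.0; τ_3 = 176/36.00 = 4.889 ns.
Leg 4: 500 ns is already measured in the ion's rest frame.
Total: 301.0 + 691.0 + 4.889 + 500.0 ns.

τ = 1500 ns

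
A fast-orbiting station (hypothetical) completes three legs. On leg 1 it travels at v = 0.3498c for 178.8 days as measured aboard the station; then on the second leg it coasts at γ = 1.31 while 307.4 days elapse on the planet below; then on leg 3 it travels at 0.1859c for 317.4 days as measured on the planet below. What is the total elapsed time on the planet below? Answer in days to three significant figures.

Leg 1: γ = 1/√(1 − 0.3498²) = 1/√0.8776 = 1.067; Δt_1 = 1.067 × 178.8 = 190.9 days.
Leg 2: 307.4 days is already measured on the planet below.
Leg 3: 317.4 days is already measured on the planet below.
Total: 190.9 + 307.4 + 317.4 days.

Δt = 816 days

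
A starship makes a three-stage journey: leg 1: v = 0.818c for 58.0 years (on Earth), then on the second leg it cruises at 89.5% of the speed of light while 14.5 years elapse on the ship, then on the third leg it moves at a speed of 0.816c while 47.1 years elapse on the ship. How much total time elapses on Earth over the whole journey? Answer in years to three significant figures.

Δt = 172 years

Leg 1: 58.0 years is already measured on Earth.
Leg 2: β = 0.895; γ = 1/√(1 − 0.895²) = 1/√0.1990 = 2.242; Δt_2 = 2.242 × 14.5 = 32.51 years.
Leg 3: γ = 1/√(1 − 0.816²) = 1/√0.3341 = 1.730; Δt_3 = 1.730 × 47.1 = 81.48 years.
Total: 58.00 + 32.51 + 81.48 years.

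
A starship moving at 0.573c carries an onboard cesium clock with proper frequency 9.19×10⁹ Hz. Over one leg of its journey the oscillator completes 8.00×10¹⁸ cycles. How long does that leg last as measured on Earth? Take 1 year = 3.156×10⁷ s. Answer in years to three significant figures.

γ = 1/√(1 − 0.573²) = 1/√0.6717 = 1.220
Proper time for N cycles: τ = N/f = 8.00×10¹⁸/(9.19×10⁹) = 8.705×10⁸ s = 27.58 years.
Lab-frame duration Δt = γτ = 1.220 × 27.58 = 33.66 years.

Δt = 33.7 years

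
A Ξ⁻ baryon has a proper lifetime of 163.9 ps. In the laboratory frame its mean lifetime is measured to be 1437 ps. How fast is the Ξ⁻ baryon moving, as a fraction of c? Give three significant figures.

γ = Δt/τ₀ = 1437/163.9 = 8.768
β = √(1 − 1/γ²) = √(1 − 0.01301) = √0.9870

v = 0.993c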